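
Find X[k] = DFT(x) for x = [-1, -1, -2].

X[k] = Σ(n=0 to 2) x[n] · ω_3^(nk)
where ω_3 = e^(-2πi/3)

Computing each X[k]:
X[0] = -4
X[1] = 0.5000-0.8660i
X[2] = 0.5000+0.8660i

X = [-4, 0.5000-0.8660i, 0.5000+0.8660i]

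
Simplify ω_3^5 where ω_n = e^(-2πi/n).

Since ω_3^3 = 1, powers reduce modulo 3.
5 mod 3 = 2
So ω_3^5 = ω_3^2 = e^(-2πi·2/3)

ω_3^5 = ω_3^2 = -0.5000+0.8660i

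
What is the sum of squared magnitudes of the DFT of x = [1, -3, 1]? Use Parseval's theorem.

Parseval: Σ|x[n]|² = (1/N)Σ|X[k]|², so Σ|X[k]|² = N·Σ|x[n]|² = 3·11.0000

Σ|X[k]|² = N·Σ|x[n]|² = 3·11.0000 = 33.0000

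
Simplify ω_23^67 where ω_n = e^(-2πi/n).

Since ω_23^23 = 1, powers reduce modulo 23.
67 mod 23 = 21
So ω_23^67 = ω_23^21 = e^(-2πi·21/23)

ω_23^67 = ω_23^21 = 0.8544+0.5196i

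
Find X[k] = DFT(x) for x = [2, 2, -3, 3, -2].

X[k] = Σ(n=0 to 4) x[n] · ω_5^(nk)
where ω_5 = e^(-2πi/5)

Computing each X[k]:
X[0] = 2
X[1] = 2.0000-0.2775i
X[2] = 2.0000-8.0575i
X[3] = 2.0000+8.0575i
X[4] = 2.0000+0.2775i

X = [2, 2.0000-0.2775i, 2.0000-8.0575i, 2.0000+8.0575i, 2.0000+0.2775i]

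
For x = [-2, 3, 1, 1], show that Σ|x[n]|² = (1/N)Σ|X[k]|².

Time domain:
Σ|x[n]|² = |-2|² + |3|² + |1|² + |1|² = 15.0000

Frequency domain:
(1/4)Σ|X[k]|² = (1/4)(|3|² + |-3-2i|² + |-5|² + |-3+2i|²) = (1/4)·60.0000 = 15.0000

Both sides agree, confirming Parseval's theorem.

Σ|x[n]|² = (1/N)Σ|X[k]|² = 15.0000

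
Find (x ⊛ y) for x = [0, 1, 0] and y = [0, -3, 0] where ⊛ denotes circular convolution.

(x ⊛ y)[n] = Σ(m=0 to 2) x[m] · y[(n-m) mod 3]

Computing each output sample:
(x ⊛ y)[0] = 0
(x ⊛ y)[1] = 0
(x ⊛ y)[2] = -3

x ⊛ y = [0, 0, -3]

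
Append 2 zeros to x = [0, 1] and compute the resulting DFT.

Original 2-point DFT: [1, -1]
Zero-padded 4-point DFT provides frequency interpolation.

DFT_4([x, 0, ...]) = [1, -1i, -1, 1i]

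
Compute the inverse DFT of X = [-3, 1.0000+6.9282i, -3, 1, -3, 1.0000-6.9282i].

x[n] = (1/6) Σ(k=0 to 5) X[k] · e^(2πikn/6)

Computing each x[n]:
x[0] = -1
x[1] = -2
x[2] = -2
x[3] = -2
x[4] = 2
x[5] = 2

x = [-1, -2, -2, -2, 2, 2]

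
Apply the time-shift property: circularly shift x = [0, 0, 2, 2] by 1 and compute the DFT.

Time shift by 1: X_shifted[k] = ω_4^(1k) · X[k]
Shifted x = [2, 0, 0, 2]

DFT(x[n-1]) = [4, 2+2i, 0, 2-2i]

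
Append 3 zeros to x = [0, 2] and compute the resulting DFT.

Original 2-point DFT: [2, -2]
Zero-padded 5-point DFT provides frequency interpolation.

DFT_5([x, 0, ...]) = [2, 0.6180-1.9021i, -1.6180-1.1756i, -1.6180+1.1756i, 0.6180+1.9021i]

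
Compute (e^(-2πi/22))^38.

Since ω_22^22 = 1, powers reduce modulo 22.
38 mod 22 = 16
So ω_22^38 = ω_22^16 = e^(-2πi·16/22)

ω_22^38 = ω_22^16 = -0.1423+0.9898i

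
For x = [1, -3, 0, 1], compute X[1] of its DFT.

X[1] = Σ(n=0 to 3) x[n] · ω_4^(1n) where ω_4 = e^(-2πi/4)
= (1)·ω_4^0 + (-3)·ω_4^1 + (0)·ω_4^2 + (1)·ω_4^3

X[1] = 1+4i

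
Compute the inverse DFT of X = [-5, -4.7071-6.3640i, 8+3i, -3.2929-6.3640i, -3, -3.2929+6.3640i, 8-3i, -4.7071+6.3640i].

x[n] = (1/8) Σ(k=0 to 7) X[k] · e^(2πikn/8)

Computing each x[n]:
x[0] = -1
x[1] = 1
x[2] = -3
x[3] = 3
x[4] = 3
x[5] = -3
x[6] = -3
x[7] = -2

x = [-1, 1, -3, 3, 3, -3, -3, -2]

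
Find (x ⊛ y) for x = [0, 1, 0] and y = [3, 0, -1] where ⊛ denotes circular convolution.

(x ⊛ y)[n] = Σ(m=0 to 2) x[m] · y[(n-m) mod 3]

Computing each output sample:
(x ⊛ y)[0] = -1
(x ⊛ y)[1] = 3
(x ⊛ y)[2] = 0

x ⊛ y = [-1, 3, 0]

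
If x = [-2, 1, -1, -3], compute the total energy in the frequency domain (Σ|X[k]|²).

Parseval: Σ|x[n]|² = (1/N)Σ|X[k]|², so Σ|X[k]|² = N·Σ|x[n]|² = 4·15.0000

Σ|X[k]|² = N·Σ|x[n]|² = 4·15.0000 = 60.0000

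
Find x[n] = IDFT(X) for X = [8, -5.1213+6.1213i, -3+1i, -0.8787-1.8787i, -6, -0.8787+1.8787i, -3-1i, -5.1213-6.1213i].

x[n] = (1/8) Σ(k=0 to 7) X[k] · e^(2πikn/8)

Computing each x[n]:
x[0] = -2
x[1] = 0
x[2] = -1
x[3] = 2
x[4] = 1
x[5] = 3
x[6] = 3
x[7] = 2

x = [-2, 0, -1, 2, 1, 3, 3, 2]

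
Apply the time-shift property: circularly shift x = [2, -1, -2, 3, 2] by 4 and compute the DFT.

Time shift by 4: X_shifted[k] = ω_5^(4k) · X[k]
Shifted x = [-1, -2, 3, 2, 2]

DFT(x[n-4]) = [4, -5.0451+3.2164i, 0.5451+3.3022i, 0.5451-3.3022i, -5.0451-3.2164i]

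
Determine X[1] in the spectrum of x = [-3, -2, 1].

X[1] = Σ(n=0 to 2) x[n] · ω_3^(1n) where ω_3 = e^(-2πi/3)
= (-3)·ω_3^0 + (-2)·ω_3^1 + (1)·ω_3^2

X[1] = -2.5000+2.5981i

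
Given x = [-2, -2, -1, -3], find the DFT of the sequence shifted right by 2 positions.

Time shift by 2: X_shifted[k] = ω_4^(2k) · X[k]
Shifted x = [-1, -3, -2, -2]

DFT(x[n-2]) = [-8, 1+1i, 2, 1-1i]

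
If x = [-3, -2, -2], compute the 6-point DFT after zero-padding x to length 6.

Original 3-point DFT: [-7, -1, -1]
Zero-padded 6-point DFT provides frequency interpolation.

DFT_6([x, 0, ...]) = [-7, -3.0000+3.4641i, -1, -3, -1, -3.0000-3.4641i]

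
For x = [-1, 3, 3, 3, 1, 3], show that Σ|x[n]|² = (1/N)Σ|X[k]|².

Time domain:
Σ|x[n]|² = |-1|² + |3|² + |3|² + |3|² + |1|² + |3|² = 38.0000

Frequency domain:
(1/6)Σ|X[k]|² = (1/6)(|12|² + |-3.0000-1.7321i|² + |-3.0000+1.7321i|² + |-6|² + |-3.0000-1.7321i|² + |-3.0000+1.7321i|²) = (1/6)·228.0000 = 38.0000

Both sides agree, confirming Parseval's theorem.

Σ|x[n]|² = (1/N)Σ|X[k]|² = 38.0000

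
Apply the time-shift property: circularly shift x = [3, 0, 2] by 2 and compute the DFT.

Time shift by 2: X_shifted[k] = ω_3^(2k) · X[k]
Shifted x = [0, 2, 3]

DFT(x[n-2]) = [5, -2.5000+0.8660i, -2.5000-0.8660i]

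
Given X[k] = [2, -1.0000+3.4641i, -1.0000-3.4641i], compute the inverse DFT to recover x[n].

x[n] = (1/3) Σ(k=0 to 2) X[k] · e^(2πikn/3)

Computing each x[n]:
x[0] = 0
x[1] = -1
x[2] = 3

x = [0, -1, 3]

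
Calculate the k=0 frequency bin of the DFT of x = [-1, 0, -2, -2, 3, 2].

X[0] = Σ(n=0 to 5) x[n] · ω_6^0 = Σ x[n]
= (-1) + (0) + (-2) + (-2) + (3) + (2)

X[0] = 0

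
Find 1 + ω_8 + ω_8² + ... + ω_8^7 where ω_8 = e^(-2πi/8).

Sum of all nth roots of unity equals 0 for n > 1 (geometric series with r ≠ 1).

0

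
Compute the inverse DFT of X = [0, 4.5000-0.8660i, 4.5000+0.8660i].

x[n] = (1/3) Σ(k=0 to 2) X[k] · e^(2πikn/3)

Computing each x[n]:
x[0] = 3
x[1] = -1
x[2] = -2

x = [3, -1, -2]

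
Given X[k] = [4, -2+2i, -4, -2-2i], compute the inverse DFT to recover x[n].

x[n] = (1/4) Σ(k=0 to 3) X[k] · e^(2πikn/4)

Computing each x[n]:
x[0] = -1
x[1] = 1
x[2] = 1
x[3] = 3

x = [-1, 1, 1, 3]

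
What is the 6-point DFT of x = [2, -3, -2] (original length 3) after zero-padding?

Original 3-point DFT: [-3, 4.5000+0.8660i, 4.5000-0.8660i]
Zero-padded 6-point DFT provides frequency interpolation.

DFT_6([x, 0, ...]) = [-3, 1.5000+4.3301i, 4.5000+0.8660i, 3, 4.5000-0.8660i, 1.5000-4.3301i]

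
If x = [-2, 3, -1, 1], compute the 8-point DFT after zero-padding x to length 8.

Original 4-point DFT: [1, -1-2i, -7, -1+2i]
Zero-padded 8-point DFT provides frequency interpolation.

DFT_8([x, 0, ...]) = [1, -0.5858-1.8284i, -1-2i, -3.4142-3.8284i, -7, -3.4142+3.8284i, -1+2i, -0.5858+1.8284i]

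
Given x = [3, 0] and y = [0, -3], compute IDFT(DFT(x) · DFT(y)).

(x ⊛ y)[n] = Σ(m=0 to 1) x[m] · y[(n-m) mod 2]

Computing each output sample:
(x ⊛ y)[0] = 0
(x ⊛ y)[1] = -9

x ⊛ y = [0, -9]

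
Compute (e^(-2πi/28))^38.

Since ω_28^28 = 1, powers reduce modulo 28.
38 mod 28 = 10
So ω_28^38 = ω_28^10 = e^(-2πi·10/28)

ω_28^38 = ω_28^10 = -0.6235-0.7818i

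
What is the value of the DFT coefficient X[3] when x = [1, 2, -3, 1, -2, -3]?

X[3] = Σ(n=0 to 5) x[n] · ω_6^(3n) where ω_6 = e^(-2πi/6)
= (1)·ω_6^0 + (2)·ω_6^3 + (-3)·ω_6^6 + (1)·ω_6^9 + (-2)·ω_6^12 + (-3)·ω_6^15

X[3] = -4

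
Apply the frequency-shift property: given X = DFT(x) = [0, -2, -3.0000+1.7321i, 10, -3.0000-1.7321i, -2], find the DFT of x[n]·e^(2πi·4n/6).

Modulation property: DFT(ω_6^(-4n)·x[n]) = X[(k-4) mod 6], so circularly shift X by 4 positions.

X[k-4] = [-3.0000+1.7321i, 10, -3.0000-1.7321i, -2, 0, -2]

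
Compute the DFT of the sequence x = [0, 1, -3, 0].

X[k] = Σ(n=0 to 3) x[n] · ω_4^(nk)
where ω_4 = e^(-2πi/4)

Computing each X[k]:
X[0] = -2
X[1] = 3-1i
X[2] = -4
X[3] = 3+1i

X = [-2, 3-1i, -4, 3+1i]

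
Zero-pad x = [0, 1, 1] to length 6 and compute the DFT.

Original 3-point DFT: [2, -1, -1]
Zero-padded 6-point DFT provides frequency interpolation.

DFT_6([x, 0, ...]) = [2, -1.7321i, -1, 0, -1, 1.7321i]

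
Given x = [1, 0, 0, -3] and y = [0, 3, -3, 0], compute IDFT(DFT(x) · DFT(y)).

(x ⊛ y)[n] = Σ(m=0 to 3) x[m] · y[(n-m) mod 4]

Computing each output sample:
(x ⊛ y)[0] = -9
(x ⊛ y)[1] = 12
(x ⊛ y)[2] = -3
(x ⊛ y)[3] = 0

x ⊛ y = [-9, 12, -3, 0]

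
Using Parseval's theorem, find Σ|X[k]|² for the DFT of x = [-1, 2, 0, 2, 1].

Parseval: Σ|x[n]|² = (1/N)Σ|X[k]|², so Σ|X[k]|² = N·Σ|x[n]|² = 5·10.0000

Σ|X[k]|² = N·Σ|x[n]|² = 5·10.0000 = 50.0000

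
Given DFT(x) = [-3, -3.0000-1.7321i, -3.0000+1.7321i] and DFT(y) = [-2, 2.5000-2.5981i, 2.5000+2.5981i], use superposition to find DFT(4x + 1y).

By linearity: DFT(4x + 1y) = 4·DFT(x) + 1·DFT(y)
= 4·[-3, -3.0000-1.7321i, -3.0000+1.7321i] + 1·[-2, 2.5000-2.5981i, 2.5000+2.5981i]

Computing element-wise:
Z[0] = 4·(-3) + 1·(-2) = -14
Z[1] = 4·(-3.0000-1.7321i) + 1·(2.5000-2.5981i) = -9.5000-9.5265i
Z[2] = 4·(-3.0000+1.7321i) + 1·(2.5000+2.5981i) = -9.5000+9.5265i

DFT(4x + 1y) = 4·X + 1·Y = [-14, -9.5000-9.5265i, -9.5000+9.5265i]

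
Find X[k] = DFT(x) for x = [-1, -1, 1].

X[k] = Σ(n=0 to 2) x[n] · ω_3^(nk)
where ω_3 = e^(-2πi/3)

Computing each X[k]:
X[0] = -1
X[1] = -1.0000+1.7321i
X[2] = -1.0000-1.7321i

X = [-1, -1.0000+1.7321i, -1.0000-1.7321i]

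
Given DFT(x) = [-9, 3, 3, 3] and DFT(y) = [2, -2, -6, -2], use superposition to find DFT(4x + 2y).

By linearity: DFT(4x + 2y) = 4·DFT(x) + 2·DFT(y)
= 4·[-9, 3, 3, 3] + 2·[2, -2, -6, -2]

Computing element-wise:
Z[0] = 4·(-9) + 2·(2) = -32
Z[1] = 4·(3) + 2·(-2) = 8
Z[2] = 4·(3) + 2·(-6) = 0
Z[3] = 4·(3) + 2·(-2) = 8

DFT(4x + 2y) = 4·X + 2·Y = [-32, 8, 0, 8]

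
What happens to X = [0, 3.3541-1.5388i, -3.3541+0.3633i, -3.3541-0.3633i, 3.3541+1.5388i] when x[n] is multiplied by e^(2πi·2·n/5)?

Modulation property: DFT(ω_5^(-2n)·x[n]) = X[(k-2) mod 5], so circularly shift X by 2 positions.

X[k-2] = [-3.3541-0.3633i, 3.3541+1.5388i, 0, 3.3541-1.5388i, -3.3541+0.3633i]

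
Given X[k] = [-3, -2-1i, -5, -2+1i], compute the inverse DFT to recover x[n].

x[n] = (1/4) Σ(k=0 to 3) X[k] · e^(2πikn/4)

Computing each x[n]:
x[0] = -3
x[1] = 1
x[2] = -1
x[3] = 0

x = [-3, 1, -1, 0]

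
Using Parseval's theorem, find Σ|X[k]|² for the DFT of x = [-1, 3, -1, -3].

Parseval: Σ|x[n]|² = (1/N)Σ|X[k]|², so Σ|X[k]|² = N·Σ|x[n]|² = 4·20.0000

Σ|X[k]|² = N·Σ|x[n]|² = 4·20.0000 = 80.0000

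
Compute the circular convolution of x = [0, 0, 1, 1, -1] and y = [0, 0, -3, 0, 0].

(x ⊛ y)[n] = Σ(m=0 to 4) x[m] · y[(n-m) mod 5]

Computing each output sample:
(x ⊛ y)[0] = -3
(x ⊛ y)[1] = 3
(x ⊛ y)[2] = 0
(x ⊛ y)[3] = 0
(x ⊛ y)[4] = -3

x ⊛ y = [-3, 3, 0, 0, -3]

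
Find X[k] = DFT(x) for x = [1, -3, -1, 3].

X[k] = Σ(n=0 to 3) x[n] · ω_4^(nk)
where ω_4 = e^(-2πi/4)

Computing each X[k]:
X[0] = 0
X[1] = 2+6i
X[2] = 0
X[3] = 2-6i

X = [0, 2+6i, 0, 2-6i]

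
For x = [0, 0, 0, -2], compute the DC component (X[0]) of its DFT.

X[0] = Σ(n=0 to 3) x[n] · ω_4^0 = Σ x[n]
= (0) + (0) + (0) + (-2)

X[0] = -2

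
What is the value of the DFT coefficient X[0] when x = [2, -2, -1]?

X[0] = Σ(n=0 to 2) x[n] · ω_3^0 = Σ x[n]
= (2) + (-2) + (-1)

X[0] = -1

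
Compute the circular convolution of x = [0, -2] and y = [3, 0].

(x ⊛ y)[n] = Σ(m=0 to 1) x[m] · y[(n-m) mod 2]

Computing each output sample:
(x ⊛ y)[0] = 0
(x ⊛ y)[1] = -6

x ⊛ y = [0, -6]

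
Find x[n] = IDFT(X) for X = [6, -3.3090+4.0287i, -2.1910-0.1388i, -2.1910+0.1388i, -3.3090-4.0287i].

x[n] = (1/5) Σ(k=0 to 4) X[k] · e^(2πikn/5)

Computing each x[n]:
x[0] = -1
x[1] = 0
x[2] = 1
x[3] = 3
x[4] = 3

x = [-1, 0, 1, 3, 3]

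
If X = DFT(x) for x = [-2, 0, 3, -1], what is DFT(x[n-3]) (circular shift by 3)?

Time shift by 3: X_shifted[k] = ω_4^(3k) · X[k]
Shifted x = [0, 3, -1, -2]

DFT(x[n-3]) = [0, 1-5i, -2, 1+5i]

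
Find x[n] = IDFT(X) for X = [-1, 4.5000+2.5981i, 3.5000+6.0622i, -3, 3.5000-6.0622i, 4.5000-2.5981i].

x[n] = (1/6) Σ(k=0 to 5) X[k] · e^(2πikn/6)

Computing each x[n]:
x[0] = 2
x[1] = -2
x[2] = -1
x[3] = 0
x[4] = -3
x[5] = 3

x = [2, -2, -1, 0, -3, 3]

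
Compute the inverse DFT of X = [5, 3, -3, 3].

x[n] = (1/4) Σ(k=0 to 3) X[k] · e^(2πikn/4)

Computing each x[n]:
x[0] = 2
x[1] = 2
x[2] = -1
x[3] = 2

x = [2, 2, -1, 2]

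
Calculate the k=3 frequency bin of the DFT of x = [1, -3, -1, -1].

X[3] = Σ(n=0 to 3) x[n] · ω_4^(3n) where ω_4 = e^(-2πi/4)
= (1)·ω_4^0 + (-3)·ω_4^3 + (-1)·ω_4^6 + (-1)·ω_4^9

X[3] = 2-2i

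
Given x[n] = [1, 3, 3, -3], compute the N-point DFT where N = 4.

X[k] = Σ(n=0 to 3) x[n] · ω_4^(nk)
where ω_4 = e^(-2πi/4)

Computing each X[k]:
X[0] = 4
X[1] = -2-6i
X[2] = 4
X[3] = -2+6i

X = [4, -2-6i, 4, -2+6i]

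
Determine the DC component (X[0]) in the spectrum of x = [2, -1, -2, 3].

X[0] = Σ(n=0 to 3) x[n] · ω_4^0 = Σ x[n]
= (2) + (-1) + (-2) + (3)

X[0] = 2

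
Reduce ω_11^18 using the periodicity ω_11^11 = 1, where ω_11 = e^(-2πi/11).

Since ω_11^11 = 1, powers reduce modulo 11.
18 mod 11 = 7
So ω_11^18 = ω_11^7 = e^(-2πi·7/11)

ω_11^18 = ω_11^7 = -0.6549+0.7557i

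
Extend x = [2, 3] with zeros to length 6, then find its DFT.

Original 2-point DFT: [5, -1]
Zero-padded 6-point DFT provides frequency interpolation.

DFT_6([x, 0, ...]) = [5, 3.5000-2.5981i, 0.5000-2.5981i, -1, 0.5000+2.5981i, 3.5000+2.5981i]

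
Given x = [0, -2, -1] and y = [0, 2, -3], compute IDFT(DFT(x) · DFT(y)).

(x ⊛ y)[n] = Σ(m=0 to 2) x[m] · y[(n-m) mod 3]

Computing each output sample:
(x ⊛ y)[0] = 4
(x ⊛ y)[1] = 3
(x ⊛ y)[2] = -4

x ⊛ y = [4, 3, -4]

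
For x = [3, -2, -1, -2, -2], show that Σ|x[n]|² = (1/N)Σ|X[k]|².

Time domain:
Σ|x[n]|² = |3|² + |-2|² + |-1|² + |-2|² + |-2|² = 22.0000

Frequency domain:
(1/5)Σ|X[k]|² = (1/5)(|-4|² + |4.1910-0.5878i|² + |5.3090+0.9511i|² + |5.3090-0.9511i|² + |4.1910+0.5878i|²) = (1/5)·110.0000 = 22.0000

Both sides agree, confirming Parseval's theorem.

Σ|x[n]|² = (1/N)Σ|X[k]|² = 22.0000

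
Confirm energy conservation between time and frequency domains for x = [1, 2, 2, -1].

Time domain:
Σ|x[n]|² = |1|² + |2|² + |2|² + |-1|² = 10.0000

Frequency domain:
(1/4)Σ|X[k]|² = (1/4)(|4|² + |-1-3i|² + |2|² + |-1+3i|²) = (1/4)·40.0000 = 10.0000

Both sides agree, confirming Parseval's theorem.

Σ|x[n]|² = (1/N)Σ|X[k]|² = 10.0000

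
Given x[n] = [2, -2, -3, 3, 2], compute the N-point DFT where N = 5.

X[k] = Σ(n=0 to 4) x[n] · ω_5^(nk)
where ω_5 = e^(-2πi/5)

Computing each X[k]:
X[0] = 2
X[1] = 2.0000+7.3309i
X[2] = 2.0000-3.3552i
X[3] = 2.0000+3.3552i
X[4] = 2.0000-7.3309i

X = [2, 2.0000+7.3309i, 2.0000-3.3552i, 2.0000+3.3552i, 2.0000-7.3309i]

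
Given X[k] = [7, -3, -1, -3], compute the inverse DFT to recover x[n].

x[n] = (1/4) Σ(k=0 to 3) X[k] · e^(2πikn/4)

Computing each x[n]:
x[0] = 0
x[1] = 2
x[2] = 3
x[3] = 2

x = [0, 2, 3, 2]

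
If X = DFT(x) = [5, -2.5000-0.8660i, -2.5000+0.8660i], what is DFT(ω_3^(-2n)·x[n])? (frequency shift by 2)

Modulation property: DFT(ω_3^(-2n)·x[n]) = X[(k-2) mod 3], so circularly shift X by 2 positions.

X[k-2] = [-2.5000-0.8660i, -2.5000+0.8660i, 5]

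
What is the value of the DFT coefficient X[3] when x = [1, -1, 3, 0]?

X[3] = Σ(n=0 to 3) x[n] · ω_4^(3n) where ω_4 = e^(-2πi/4)
= (1)·ω_4^0 + (-1)·ω_4^3 + (3)·ω_4^6 + (0)·ω_4^9

X[3] = -2-1i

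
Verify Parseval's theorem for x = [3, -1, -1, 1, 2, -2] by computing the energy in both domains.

Time domain:
Σ|x[n]|² = |3|² + |-1|² + |-1|² + |1|² + |2|² + |-2|² = 20.0000

Frequency domain:
(1/6)Σ|X[k]|² = (1/6)(|2|² + |1.7321i|² + |5.0000-3.4641i|² + |6|² + |5.0000+3.4641i|² + |-1.7321i|²) = (1/6)·120.0000 = 20.0000

Both sides agree, confirming Parseval's theorem.

Σ|x[n]|² = (1/N)Σ|X[k]|² = 20.0000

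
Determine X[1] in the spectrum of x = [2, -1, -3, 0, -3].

X[1] = Σ(n=0 to 4) x[n] · ω_5^(1n) where ω_5 = e^(-2πi/5)
= (2)·ω_5^0 + (-1)·ω_5^1 + (-3)·ω_5^2 + (0)·ω_5^3 + (-3)·ω_5^4

X[1] = 3.1910-0.1388i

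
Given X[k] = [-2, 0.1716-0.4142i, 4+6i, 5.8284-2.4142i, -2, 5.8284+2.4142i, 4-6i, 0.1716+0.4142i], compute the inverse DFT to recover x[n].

x[n] = (1/8) Σ(k=0 to 7) X[k] · e^(2πikn/8)

Computing each x[n]:
x[0] = 2
x[1] = -2
x[2] = -2
x[3] = 3
x[4] = -1
x[5] = -1
x[6] = -1
x[7] = 0

x = [2, -2, -2, 3, -1, -1, -1, 0]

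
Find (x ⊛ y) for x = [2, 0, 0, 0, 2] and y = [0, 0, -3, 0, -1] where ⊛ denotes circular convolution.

(x ⊛ y)[n] = Σ(m=0 to 4) x[m] · y[(n-m) mod 5]

Computing each output sample:
(x ⊛ y)[0] = 0
(x ⊛ y)[1] = -6
(x ⊛ y)[2] = -6
(x ⊛ y)[3] = -2
(x ⊛ y)[4] = -2

x ⊛ y = [0, -6, -6, -2, -2]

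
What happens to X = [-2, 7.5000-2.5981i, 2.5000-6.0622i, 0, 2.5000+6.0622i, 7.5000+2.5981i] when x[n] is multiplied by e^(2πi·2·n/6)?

Modulation property: DFT(ω_6^(-2n)·x[n]) = X[(k-2) mod 6], so circularly shift X by 2 positions.

X[k-2] = [2.5000+6.0622i, 7.5000+2.5981i, -2, 7.5000-2.5981i, 2.5000-6.0622i, 0]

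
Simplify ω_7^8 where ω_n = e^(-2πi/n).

Since ω_7^7 = 1, powers reduce modulo 7.
8 mod 7 = 1
So ω_7^8 = ω_7^1 = e^(-2πi·1/7)

ω_7^8 = ω_7^1 = 0.6235-0.7818i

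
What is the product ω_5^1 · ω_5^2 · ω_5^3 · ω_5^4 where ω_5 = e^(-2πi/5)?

The primitive 5th roots of unity are ω_5^k for k coprime to 5: k ∈ {1, 2, 3, 4}
Their product equals the constant term of the cyclotomic polynomial Φ_5(x) up to sign.
For n ≥ 3, the product of all primitive nth roots of unity is 1. (For n=1 it is 1; for n=2 it is -1.)

1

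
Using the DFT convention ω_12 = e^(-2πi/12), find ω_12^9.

ω_12^9 = e^(-2πi·9/12)
= cos(-2π·9/12) + i·sin(-2π·9/12)
= cos(-18π/12) + i·sin(-18π/12)

ω_12^9 = cos(-18π/12) + i·sin(-18π/12) = 1i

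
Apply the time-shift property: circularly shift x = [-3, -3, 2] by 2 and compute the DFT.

Time shift by 2: X_shifted[k] = ω_3^(2k) · X[k]
Shifted x = [-3, 2, -3]

DFT(x[n-2]) = [-4, -2.5000-4.3301i, -2.5000+4.3301i]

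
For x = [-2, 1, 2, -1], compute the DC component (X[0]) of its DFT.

X[0] = Σ(n=0 to 3) x[n] · ω_4^0 = Σ x[n]
= (-2) + (1) + (2) + (-1)

X[0] = 0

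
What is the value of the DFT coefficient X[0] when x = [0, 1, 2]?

X[0] = Σ(n=0 to 2) x[n] · ω_3^0 = Σ x[n]
= (0) + (1) + (2)

X[0] = 3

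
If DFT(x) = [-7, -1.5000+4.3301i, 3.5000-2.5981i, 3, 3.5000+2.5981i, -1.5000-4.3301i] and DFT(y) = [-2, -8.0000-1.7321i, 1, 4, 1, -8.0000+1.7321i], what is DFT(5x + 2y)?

By linearity: DFT(5x + 2y) = 5·DFT(x) + 2·DFT(y)
= 5·[-7, -1.5000+4.3301i, 3.5000-2.5981i, 3, 3.5000+2.5981i, -1.5000-4.3301i] + 2·[-2, -8.0000-1.7321i, 1, 4, 1, -8.0000+1.7321i]

Computing element-wise:
Z[0] = 5·(-7) + 2·(-2) = -39
Z[1] = 5·(-1.5000+4.3301i) + 2·(-8.0000-1.7321i) = -23.5000+18.1863i
Z[2] = 5·(3.5000-2.5981i) + 2·(1) = 19.5000-12.9905i
Z[3] = 5·(3) + 2·(4) = 23
Z[4] = 5·(3.5000+2.5981i) + 2·(1) = 19.5000+12.9905i
Z[5] = 5·(-1.5000-4.3301i) + 2·(-8.0000+1.7321i) = -23.5000-18.1863i

DFT(5x + 2y) = 5·X + 2·Y = [-39, -23.5000+18.1863i, 19.5000-12.9905i, 23, 19.5000+12.9905i, -23.5000-18.1863i]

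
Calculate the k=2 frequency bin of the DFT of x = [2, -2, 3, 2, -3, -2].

X[2] = Σ(n=0 to 5) x[n] · ω_6^(2n) where ω_6 = e^(-2πi/6)
= (2)·ω_6^0 + (-2)·ω_6^2 + (3)·ω_6^4 + (2)·ω_6^6 + (-3)·ω_6^8 + (-2)·ω_6^10

X[2] = 6.0000+5.1962i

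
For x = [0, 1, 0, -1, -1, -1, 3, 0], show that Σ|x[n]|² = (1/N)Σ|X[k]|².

Time domain:
Σ|x[n]|² = |0|² + |1|² + |0|² + |-1|² + |-1|² + |-1|² + |3|² + |0|² = 13.0000

Frequency domain:
(1/8)Σ|X[k]|² = (1/8)(|1|² + |3.1213+2.2929i|² + |-4-1i|² + |-1.1213-3.7071i|² + |3|² + |-1.1213+3.7071i|² + |-4+1i|² + |3.1213-2.2929i|²) = (1/8)·104.0000 = 13.0000

Both sides agree, confirming Parseval's theorem.

Σ|x[n]|² = (1/N)Σ|X[k]|² = 13.0000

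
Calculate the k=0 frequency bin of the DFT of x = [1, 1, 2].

X[0] = Σ(n=0 to 2) x[n] · ω_3^0 = Σ x[n]
= (1) + (1) + (2)

X[0] = 4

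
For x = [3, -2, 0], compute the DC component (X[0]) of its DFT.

X[0] = Σ(n=0 to 2) x[n] · ω_3^0 = Σ x[n]
= (3) + (-2) + (0)

X[0] = 1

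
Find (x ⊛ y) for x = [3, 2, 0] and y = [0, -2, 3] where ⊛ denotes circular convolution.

(x ⊛ y)[n] = Σ(m=0 to 2) x[m] · y[(n-m) mod 3]

Computing each output sample:
(x ⊛ y)[0] = 6
(x ⊛ y)[1] = -6
(x ⊛ y)[2] = 5

x ⊛ y = [6, -6, 5]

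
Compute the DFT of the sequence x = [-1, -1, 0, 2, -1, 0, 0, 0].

X[k] = Σ(n=0 to 7) x[n] · ω_8^(nk)
where ω_8 = e^(-2πi/8)

Computing each X[k]:
X[0] = -1
X[1] = -2.1213-0.7071i
X[2] = -2+3i
X[3] = 2.1213-0.7071i
X[4] = -3
X[5] = 2.1213+0.7071i
X[6] = -2-3i
X[7] = -2.1213+0.7071i

X = [-1, -2.1213-0.7071i, -2+3i, 2.1213-0.7071i, -3, 2.1213+0.7071i, -2-3i, -2.1213+0.7071i]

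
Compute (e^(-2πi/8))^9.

Since ω_8^8 = 1, powers reduce modulo 8.
9 mod 8 = 1
So ω_8^9 = ω_8^1 = e^(-2πi·1/8)

ω_8^9 = ω_8^1 = 0.7071-0.7071i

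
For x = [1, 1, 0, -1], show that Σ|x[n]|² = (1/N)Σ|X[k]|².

Time domain:
Σ|x[n]|² = |1|² + |1|² + |0|² + |-1|² = 3.0000

Frequency domain:
(1/4)Σ|X[k]|² = (1/4)(|1|² + |1-2i|² + |1|² + |1+2i|²) = (1/4)·12.0000 = 3.0000

Both sides agree, confirming Parseval's theorem.

Σ|x[n]|² = (1/N)Σ|X[k]|² = 3.0000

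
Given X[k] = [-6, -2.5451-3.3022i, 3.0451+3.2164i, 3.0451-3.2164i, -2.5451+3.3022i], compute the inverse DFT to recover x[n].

x[n] = (1/5) Σ(k=0 to 4) X[k] · e^(2πikn/5)

Computing each x[n]:
x[0] = -1
x[1] = -2
x[2] = 2
x[3] = -2
x[4] = -3

x = [-1, -2, 2, -2, -3]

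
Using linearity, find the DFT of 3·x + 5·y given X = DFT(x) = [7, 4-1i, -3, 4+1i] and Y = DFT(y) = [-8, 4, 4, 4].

By linearity: DFT(3x + 5y) = 3·DFT(x) + 5·DFT(y)
= 3·[7, 4-1i, -3, 4+1i] + 5·[-8, 4, 4, 4]

Computing element-wise:
Z[0] = 3·(7) + 5·(-8) = -19
Z[1] = 3·(4-1i) + 5·(4) = 32-3i
Z[2] = 3·(-3) + 5·(4) = 11
Z[3] = 3·(4+1i) + 5·(4) = 32+3i

DFT(3x + 5y) = 3·X + 5·Y = [-19, 32-3i, 11, 32+3i]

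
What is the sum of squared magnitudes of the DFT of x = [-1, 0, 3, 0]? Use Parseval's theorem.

Parseval: Σ|x[n]|² = (1/N)Σ|X[k]|², so Σ|X[k]|² = N·Σ|x[n]|² = 4·10.0000

Σ|X[k]|² = N·Σ|x[n]|² = 4·10.0000 = 40.0000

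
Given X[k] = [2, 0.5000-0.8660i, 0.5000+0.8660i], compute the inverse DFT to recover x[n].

x[n] = (1/3) Σ(k=0 to 2) X[k] · e^(2πikn/3)

Computing each x[n]:
x[0] = 1
x[1] = 1
x[2] = 0

x = [1, 1, 0]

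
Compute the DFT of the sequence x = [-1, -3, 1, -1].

X[k] = Σ(n=0 to 3) x[n] · ω_4^(nk)
where ω_4 = e^(-2πi/4)

Computing each X[k]:
X[0] = -4
X[1] = -2+2i
X[2] = 4
X[3] = -2-2i

X = [-4, -2+2i, 4, -2-2i]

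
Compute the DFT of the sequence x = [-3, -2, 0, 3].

X[k] = Σ(n=0 to 3) x[n] · ω_4^(nk)
where ω_4 = e^(-2πi/4)

Computing each X[k]:
X[0] = -2
X[1] = -3+5i
X[2] = -4
X[3] = -3-5i

X = [-2, -3+5i, -4, -3-5i]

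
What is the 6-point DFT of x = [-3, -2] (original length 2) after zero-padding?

Original 2-point DFT: [-5, -1]
Zero-padded 6-point DFT provides frequency interpolation.

DFT_6([x, 0, ...]) = [-5, -4.0000+1.7321i, -2.0000+1.7321i, -1, -2.0000-1.7321i, -4.0000-1.7321i]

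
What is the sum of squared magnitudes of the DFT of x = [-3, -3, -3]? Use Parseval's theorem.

Parseval: Σ|x[n]|² = (1/N)Σ|X[k]|², so Σ|X[k]|² = N·Σ|x[n]|² = 3·27.0000

Σ|X[k]|² = N·Σ|x[n]|² = 3·27.0000 = 81.0000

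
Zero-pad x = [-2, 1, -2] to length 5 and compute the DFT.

Original 3-point DFT: [-3, -1.5000-2.5981i, -1.5000+2.5981i]
Zero-padded 5-point DFT provides frequency interpolation.

DFT_5([x, 0, ...]) = [-3, -0.0729+0.2245i, -3.4271-2.4899i, -3.4271+2.4899i, -0.0729-0.2245i]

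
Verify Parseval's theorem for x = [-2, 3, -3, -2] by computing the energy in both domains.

Time domain:
Σ|x[n]|² = |-2|² + |3|² + |-3|² + |-2|² = 26.0000

Frequency domain:
(1/4)Σ|X[k]|² = (1/4)(|-4|² + |1-5i|² + |-6|² + |1+5i|²) = (1/4)·104.0000 = 26.0000

Both sides agree, confirming Parseval's theorem.

Σ|x[n]|² = (1/N)Σ|X[k]|² = 26.0000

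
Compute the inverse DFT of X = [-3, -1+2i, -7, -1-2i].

x[n] = (1/4) Σ(k=0 to 3) X[k] · e^(2πikn/4)

Computing each x[n]:
x[0] = -3
x[1] = 0
x[2] = -2
x[3] = 2

x = [-3, 0, -2, 2]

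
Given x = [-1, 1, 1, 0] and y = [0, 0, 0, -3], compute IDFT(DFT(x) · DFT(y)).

(x ⊛ y)[n] = Σ(m=0 to 3) x[m] · y[(n-m) mod 4]

Computing each output sample:
(x ⊛ y)[0] = -3
(x ⊛ y)[1] = -3
(x ⊛ y)[2] = 0
(x ⊛ y)[3] = 3

x ⊛ y = [-3, -3, 0, 3]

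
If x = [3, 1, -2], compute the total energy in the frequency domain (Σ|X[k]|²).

Parseval: Σ|x[n]|² = (1/N)Σ|X[k]|², so Σ|X[k]|² = N·Σ|x[n]|² = 3·14.0000

Σ|X[k]|² = N·Σ|x[n]|² = 3·14.0000 = 42.0000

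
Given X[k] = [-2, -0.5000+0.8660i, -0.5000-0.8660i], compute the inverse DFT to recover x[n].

x[n] = (1/3) Σ(k=0 to 2) X[k] · e^(2πikn/3)

Computing each x[n]:
x[0] = -1
x[1] = -1
x[2] = 0

x = [-1, -1, 0]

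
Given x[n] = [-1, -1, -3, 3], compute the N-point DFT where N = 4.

X[k] = Σ(n=0 to 3) x[n] · ω_4^(nk)
where ω_4 = e^(-2πi/4)

Computing each X[k]:
X[0] = -2
X[1] = 2+4i
X[2] = -6
X[3] = 2-4i

X = [-2, 2+4i, -6, 2-4i]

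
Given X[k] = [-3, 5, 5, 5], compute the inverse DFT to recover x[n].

x[n] = (1/4) Σ(k=0 to 3) X[k] · e^(2πikn/4)

Computing each x[n]:
x[0] = 3
x[1] = -2
x[2] = -2
x[3] = -2

x = [3, -2, -2, -2]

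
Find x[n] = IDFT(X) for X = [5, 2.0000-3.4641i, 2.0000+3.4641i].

x[n] = (1/3) Σ(k=0 to 2) X[k] · e^(2πikn/3)

Computing each x[n]:
x[0] = 3
x[1] = 3
x[2] = -1

x = [3, 3, -1]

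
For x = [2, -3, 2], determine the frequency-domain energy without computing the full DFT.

Parseval: Σ|x[n]|² = (1/N)Σ|X[k]|², so Σ|X[k]|² = N·Σ|x[n]|² = 3·17.0000

Σ|X[k]|² = N·Σ|x[n]|² = 3·17.0000 = 51.0000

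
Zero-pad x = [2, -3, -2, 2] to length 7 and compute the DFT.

Original 4-point DFT: [-1, 4+5i, 1, 4-5i]
Zero-padded 7-point DFT provides frequency interpolation.

DFT_7([x, 0, ...]) = [-1, -1.2274+3.4276i, 5.7165+3.6207i, 3.0109-2.2119i, 3.0109+2.2119i, 5.7165-3.6207i, -1.2274-3.4276i]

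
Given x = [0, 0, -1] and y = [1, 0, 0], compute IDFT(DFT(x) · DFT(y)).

(x ⊛ y)[n] = Σ(m=0 to 2) x[m] · y[(n-m) mod 3]

Computing each output sample:
(x ⊛ y)[0] = 0
(x ⊛ y)[1] = 0
(x ⊛ y)[2] = -1

x ⊛ y = [0, 0, -1]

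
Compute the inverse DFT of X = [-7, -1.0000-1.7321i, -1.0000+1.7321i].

x[n] = (1/3) Σ(k=0 to 2) X[k] · e^(2πikn/3)

Computing each x[n]:
x[0] = -3
x[1] = -1
x[2] = -3

x = [-3, -1, -3]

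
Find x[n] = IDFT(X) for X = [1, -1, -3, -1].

x[n] = (1/4) Σ(k=0 to 3) X[k] · e^(2πikn/4)

Computing each x[n]:
x[0] = -1
x[1] = 1
x[2] = 0
x[3] = 1

x = [-1, 1, 0, 1]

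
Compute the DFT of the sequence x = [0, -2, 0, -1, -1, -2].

X[k] = Σ(n=0 to 5) x[n] · ω_6^(nk)
where ω_6 = e^(-2πi/6)

Computing each X[k]:
X[0] = -6
X[1] = -0.5000-0.8660i
X[2] = 1.5000+0.8660i
X[3] = 4
X[4] = 1.5000-0.8660i
X[5] = -0.5000+0.8660i

X = [-6, -0.5000-0.8660i, 1.5000+0.8660i, 4, 1.5000-0.8660i, -0.5000+0.8660i]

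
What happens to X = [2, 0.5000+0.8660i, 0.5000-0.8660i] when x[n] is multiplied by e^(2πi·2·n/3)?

Modulation property: DFT(ω_3^(-2n)·x[n]) = X[(k-2) mod 3], so circularly shift X by 2 positions.

X[k-2] = [0.5000+0.8660i, 0.5000-0.8660i, 2]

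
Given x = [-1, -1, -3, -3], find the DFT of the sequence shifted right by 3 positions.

Time shift by 3: X_shifted[k] = ω_4^(3k) · X[k]
Shifted x = [-1, -3, -3, -1]

DFT(x[n-3]) = [-8, 2+2i, 0, 2-2i]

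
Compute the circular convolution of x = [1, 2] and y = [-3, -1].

(x ⊛ y)[n] = Σ(m=0 to 1) x[m] · y[(n-m) mod 2]

Computing each output sample:
(x ⊛ y)[0] = -5
(x ⊛ y)[1] = -7

x ⊛ y = [-5, -7]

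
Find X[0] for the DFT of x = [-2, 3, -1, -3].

X[0] = Σ(n=0 to 3) x[n] · ω_4^0 = Σ x[n]
= (-2) + (3) + (-1) + (-3)

X[0] = -3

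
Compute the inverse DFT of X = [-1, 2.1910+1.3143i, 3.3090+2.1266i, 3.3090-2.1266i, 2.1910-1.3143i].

x[n] = (1/5) Σ(k=0 to 4) X[k] · e^(2πikn/5)

Computing each x[n]:
x[0] = 2
x[1] = -2
x[2] = 0
x[3] = -1
x[4] = 0

x = [2, -2, 0, -1, 0]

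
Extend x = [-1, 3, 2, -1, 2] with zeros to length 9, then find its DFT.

Original 5-point DFT: [5, -0.2639-2.7144i, -4.7361+2.2654i, -4.7361-2.2654i, -0.2639+2.7144i]
Zero-padded 9-point DFT provides frequency interpolation.

DFT_9([x, 0, ...]) = [5, 0.2660-3.7160i, -0.3264-3.2189i, -5.5000-2.5981i, -1.4397+3.0952i, -1.4397-3.0952i, -5.5000+2.5981i, -0.3264+3.2189i, 0.2660+3.7160i]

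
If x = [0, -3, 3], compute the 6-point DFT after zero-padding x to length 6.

Original 3-point DFT: [0, 5.1962i, -5.1962i]
Zero-padded 6-point DFT provides frequency interpolation.

DFT_6([x, 0, ...]) = [0, -3, 5.1962i, 6, -5.1962i, -3]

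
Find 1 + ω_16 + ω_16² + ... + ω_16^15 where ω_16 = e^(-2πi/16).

Sum of all nth roots of unity equals 0 for n > 1 (geometric series with r ≠ 1).

0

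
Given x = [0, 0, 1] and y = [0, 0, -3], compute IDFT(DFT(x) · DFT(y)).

(x ⊛ y)[n] = Σ(m=0 to 2) x[m] · y[(n-m) mod 3]

Computing each output sample:
(x ⊛ y)[0] = 0
(x ⊛ y)[1] = -3
(x ⊛ y)[2] = 0

x ⊛ y = [0, -3, 0]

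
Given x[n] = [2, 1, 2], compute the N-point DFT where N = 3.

X[k] = Σ(n=0 to 2) x[n] · ω_3^(nk)
where ω_3 = e^(-2πi/3)

Computing each X[k]:
X[0] = 5
X[1] = 0.5000+0.8660i
X[2] = 0.5000-0.8660i

X = [5, 0.5000+0.8660i, 0.5000-0.8660i]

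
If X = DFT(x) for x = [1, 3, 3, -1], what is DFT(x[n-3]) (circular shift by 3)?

Time shift by 3: X_shifted[k] = ω_4^(3k) · X[k]
Shifted x = [3, 3, -1, 1]

DFT(x[n-3]) = [6, 4-2i, -2, 4+2i]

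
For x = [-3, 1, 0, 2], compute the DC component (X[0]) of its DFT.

X[0] = Σ(n=0 to 3) x[n] · ω_4^0 = Σ x[n]
= (-3) + (1) + (0) + (2)

X[0] = 0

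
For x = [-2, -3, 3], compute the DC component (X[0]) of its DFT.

X[0] = Σ(n=0 to 2) x[n] · ω_3^0 = Σ x[n]
= (-2) + (-3) + (3)

X[0] = -2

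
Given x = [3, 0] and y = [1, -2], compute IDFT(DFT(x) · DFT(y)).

(x ⊛ y)[n] = Σ(m=0 to 1) x[m] · y[(n-m) mod 2]

Computing each output sample:
(x ⊛ y)[0] = 3
(x ⊛ y)[1] = -6

x ⊛ y = [3, -6]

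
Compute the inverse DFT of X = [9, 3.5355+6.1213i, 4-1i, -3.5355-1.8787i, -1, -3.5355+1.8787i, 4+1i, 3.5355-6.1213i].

x[n] = (1/8) Σ(k=0 to 7) X[k] · e^(2πikn/8)

Computing each x[n]:
x[0] = 2
x[1] = 2
x[2] = -2
x[3] = -1
x[4] = 2
x[5] = 1
x[6] = 2
x[7] = 3

x = [2, 2, -2, -1, 2, 1, 2, 3]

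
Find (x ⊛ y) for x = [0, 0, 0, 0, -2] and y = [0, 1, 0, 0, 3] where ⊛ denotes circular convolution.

(x ⊛ y)[n] = Σ(m=0 to 4) x[m] · y[(n-m) mod 5]

Computing each output sample:
(x ⊛ y)[0] = -2
(x ⊛ y)[1] = 0
(x ⊛ y)[2] = 0
(x ⊛ y)[3] = -6
(x ⊛ y)[4] = 0

x ⊛ y = [-2, 0, 0, -6, 0]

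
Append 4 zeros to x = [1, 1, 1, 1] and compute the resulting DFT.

Original 4-point DFT: [4, 0, 0, 0]
Zero-padded 8-point DFT provides frequency interpolation.

DFT_8([x, 0, ...]) = [4, 1.0000-2.4142i, 0, 1.0000-0.4142i, 0, 1.0000+0.4142i, 0, 1.0000+2.4142i]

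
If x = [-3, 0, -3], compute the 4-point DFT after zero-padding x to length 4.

Original 3-point DFT: [-6, -1.5000-2.5981i, -1.5000+2.5981i]
Zero-padded 4-point DFT provides frequency interpolation.

DFT_4([x, 0, ...]) = [-6, 0, -6, 0]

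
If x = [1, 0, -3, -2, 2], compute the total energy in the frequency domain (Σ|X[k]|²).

Parseval: Σ|x[n]|² = (1/N)Σ|X[k]|², so Σ|X[k]|² = N·Σ|x[n]|² = 5·18.0000

Σ|X[k]|² = N·Σ|x[n]|² = 5·18.0000 = 90.0000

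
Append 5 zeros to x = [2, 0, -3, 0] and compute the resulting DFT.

Original 4-point DFT: [-1, 5, -1, 5]
Zero-padded 9-point DFT provides frequency interpolation.

DFT_9([x, 0, ...]) = [-1, 1.4791+2.9544i, 4.8191+1.0261i, 3.5000-2.5981i, -0.2981-1.9284i, -0.2981+1.9284i, 3.5000+2.5981i, 4.8191-1.0261i, 1.4791-2.9544i]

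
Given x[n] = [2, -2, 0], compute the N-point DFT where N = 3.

X[k] = Σ(n=0 to 2) x[n] · ω_3^(nk)
where ω_3 = e^(-2πi/3)

Computing each X[k]:
X[0] = 0
X[1] = 3.0000+1.7321i
X[2] = 3.0000-1.7321i

X = [0, 3.0000+1.7321i, 3.0000-1.7321i]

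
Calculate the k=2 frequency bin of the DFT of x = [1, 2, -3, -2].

X[2] = Σ(n=0 to 3) x[n] · ω_4^(2n) where ω_4 = e^(-2πi/4)
= (1)·ω_4^0 + (2)·ω_4^2 + (-3)·ω_4^4 + (-2)·ω_4^6

X[2] = -2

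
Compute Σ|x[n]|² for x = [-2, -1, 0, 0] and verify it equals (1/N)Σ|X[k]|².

Time domain:
Σ|x[n]|² = |-2|² + |-1|² + |0|² + |0|² = 5.0000

Frequency domain:
(1/4)Σ|X[k]|² = (1/4)(|-3|² + |-2+1i|² + |-1|² + |-2-1i|²) = (1/4)·20.0000 = 5.0000

Both sides agree, confirming Parseval's theorem.

Σ|x[n]|² = (1/N)Σ|X[k]|² = 5.0000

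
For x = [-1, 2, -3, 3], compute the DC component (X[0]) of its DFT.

X[0] = Σ(n=0 to 3) x[n] · ω_4^0 = Σ x[n]
= (-1) + (2) + (-3) + (3)

X[0] = 1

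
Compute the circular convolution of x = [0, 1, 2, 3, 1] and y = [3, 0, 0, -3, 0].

(x ⊛ y)[n] = Σ(m=0 to 4) x[m] · y[(n-m) mod 5]

Computing each output sample:
(x ⊛ y)[0] = -6
(x ⊛ y)[1] = -6
(x ⊛ y)[2] = 3
(x ⊛ y)[3] = 9
(x ⊛ y)[4] = 0

x ⊛ y = [-6, -6, 3, 9, 0]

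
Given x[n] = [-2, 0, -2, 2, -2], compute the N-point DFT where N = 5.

X[k] = Σ(n=0 to 4) x[n] · ω_5^(nk)
where ω_5 = e^(-2πi/5)

Computing each X[k]:
X[0] = -4
X[1] = -2.6180+0.4490i
X[2] = -0.3820-4.9798i
X[3] = -0.3820+4.9798i
X[4] = -2.6180-0.4490i

X = [-4, -2.6180+0.4490i, -0.3820-4.9798i, -0.3820+4.9798i, -2.6180-0.4490i]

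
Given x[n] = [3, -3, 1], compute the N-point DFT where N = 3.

X[k] = Σ(n=0 to 2) x[n] · ω_3^(nk)
where ω_3 = e^(-2πi/3)

Computing each X[k]:
X[0] = 1
X[1] = 4.0000+3.4641i
X[2] = 4.0000-3.4641i

X = [1, 4.0000+3.4641i, 4.0000-3.4641i]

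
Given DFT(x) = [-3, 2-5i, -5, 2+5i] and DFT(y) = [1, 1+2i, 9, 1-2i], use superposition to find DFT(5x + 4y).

By linearity: DFT(5x + 4y) = 5·DFT(x) + 4·DFT(y)
= 5·[-3, 2-5i, -5, 2+5i] + 4·[1, 1+2i, 9, 1-2i]

Computing element-wise:
Z[0] = 5·(-3) + 4·(1) = -11
Z[1] = 5·(2-5i) + 4·(1+2i) = 14-17i
Z[2] = 5·(-5) + 4·(9) = 11
Z[3] = 5·(2+5i) + 4·(1-2i) = 14+17i

DFT(5x + 4y) = 5·X + 4·Y = [-11, 14-17i, 11, 14+17i]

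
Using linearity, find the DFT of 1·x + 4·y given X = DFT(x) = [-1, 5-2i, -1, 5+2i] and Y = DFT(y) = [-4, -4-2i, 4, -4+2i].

By linearity: DFT(1x + 4y) = 1·DFT(x) + 4·DFT(y)
= 1·[-1, 5-2i, -1, 5+2i] + 4·[-4, -4-2i, 4, -4+2i]

Computing element-wise:
Z[0] = 1·(-1) + 4·(-4) = -17
Z[1] = 1·(5-2i) + 4·(-4-2i) = -11-10i
Z[2] = 1·(-1) + 4·(4) = 15
Z[3] = 1·(5+2i) + 4·(-4+2i) = -11+10i

DFT(1x + 4y) = 1·X + 4·Y = [-17, -11-10i, 15, -11+10i]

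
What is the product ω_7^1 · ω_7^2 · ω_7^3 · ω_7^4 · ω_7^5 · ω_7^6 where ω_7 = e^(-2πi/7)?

The primitive 7th roots of unity are ω_7^k for k coprime to 7: k ∈ {1, 2, 3, 4, 5, 6}
Their product equals the constant term of the cyclotomic polynomial Φ_7(x) up to sign.
For n ≥ 3, the product of all primitive nth roots of unity is 1. (For n=1 it is 1; for n=2 it is -1.)

1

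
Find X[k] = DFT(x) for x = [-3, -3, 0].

X[k] = Σ(n=0 to 2) x[n] · ω_3^(nk)
where ω_3 = e^(-2πi/3)

Computing each X[k]:
X[0] = -6
X[1] = -1.5000+2.5981i
X[2] = -1.5000-2.5981i

X = [-6, -1.5000+2.5981i, -1.5000-2.5981i]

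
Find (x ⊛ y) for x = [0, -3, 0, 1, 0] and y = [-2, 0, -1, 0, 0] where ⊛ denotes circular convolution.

(x ⊛ y)[n] = Σ(m=0 to 4) x[m] · y[(n-m) mod 5]

Computing each output sample:
(x ⊛ y)[0] = -1
(x ⊛ y)[1] = 6
(x ⊛ y)[2] = 0
(x ⊛ y)[3] = 1
(x ⊛ y)[4] = 0

x ⊛ y = [-1, 6, 0, 1, 0]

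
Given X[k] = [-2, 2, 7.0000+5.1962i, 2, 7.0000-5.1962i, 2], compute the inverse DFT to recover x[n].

x[n] = (1/6) Σ(k=0 to 5) X[k] · e^(2πikn/6)

Computing each x[n]:
x[0] = 3
x[1] = -3
x[2] = 0
x[3] = 1
x[4] = -3
x[5] = 0

x = [3, -3, 0, 1, -3, 0]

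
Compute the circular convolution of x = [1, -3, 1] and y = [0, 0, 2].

(x ⊛ y)[n] = Σ(m=0 to 2) x[m] · y[(n-m) mod 3]

Computing each output sample:
(x ⊛ y)[0] = -6
(x ⊛ y)[1] = 2
(x ⊛ y)[2] = 2

x ⊛ y = [-6, 2, 2]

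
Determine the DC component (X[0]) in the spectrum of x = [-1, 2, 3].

X[0] = Σ(n=0 to 2) x[n] · ω_3^0 = Σ x[n]
= (-1) + (2) + (3)

X[0] = 4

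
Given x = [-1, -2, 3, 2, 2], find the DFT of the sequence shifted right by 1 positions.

Time shift by 1: X_shifted[k] = ω_5^(1k) · X[k]
Shifted x = [2, -1, -2, 3, 2]

DFT(x[n-1]) = [4, 1.5000+5.7921i, 1.5000-2.9919i, 1.5000+2.9919i, 1.5000-5.7921i]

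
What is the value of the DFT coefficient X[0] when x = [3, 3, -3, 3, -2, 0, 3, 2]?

X[0] = Σ(n=0 to 7) x[n] · ω_8^0 = Σ x[n]
= (3) + (3) + (-3) + (3) + (-2) + (0) + (3) + (2)

X[0] = 9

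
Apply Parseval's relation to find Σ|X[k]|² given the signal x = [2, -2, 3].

Parseval: Σ|x[n]|² = (1/N)Σ|X[k]|², so Σ|X[k]|² = N·Σ|x[n]|² = 3·17.0000

Σ|X[k]|² = N·Σ|x[n]|² = 3·17.0000 = 51.0000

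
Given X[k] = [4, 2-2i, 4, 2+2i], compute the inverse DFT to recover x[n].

x[n] = (1/4) Σ(k=0 to 3) X[k] · e^(2πikn/4)

Computing each x[n]:
x[0] = 3
x[1] = 1
x[2] = 1
x[3] = -1

x = [3, 1, 1, -1]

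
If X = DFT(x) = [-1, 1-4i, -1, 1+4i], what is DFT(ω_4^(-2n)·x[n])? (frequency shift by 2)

Modulation property: DFT(ω_4^(-2n)·x[n]) = X[(k-2) mod 4], so circularly shift X by 2 positions.

X[k-2] = [-1, 1+4i, -1, 1-4i]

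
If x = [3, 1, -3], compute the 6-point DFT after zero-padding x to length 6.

Original 3-point DFT: [1, 4.0000-3.4641i, 4.0000+3.4641i]
Zero-padded 6-point DFT provides frequency interpolation.

DFT_6([x, 0, ...]) = [1, 5.0000+1.7321i, 4.0000-3.4641i, -1, 4.0000+3.4641i, 5.0000-1.7321i]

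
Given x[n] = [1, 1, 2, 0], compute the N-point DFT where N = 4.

X[k] = Σ(n=0 to 3) x[n] · ω_4^(nk)
where ω_4 = e^(-2πi/4)

Computing each X[k]:
X[0] = 4
X[1] = -1-1i
X[2] = 2
X[3] = -1+1i

X = [4, -1-1i, 2, -1+1i]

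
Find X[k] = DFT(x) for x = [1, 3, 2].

X[k] = Σ(n=0 to 2) x[n] · ω_3^(nk)
where ω_3 = e^(-2πi/3)

Computing each X[k]:
X[0] = 6
X[1] = -1.5000-0.8660i
X[2] = -1.5000+0.8660i

X = [6, -1.5000-0.8660i, -1.5000+0.8660i]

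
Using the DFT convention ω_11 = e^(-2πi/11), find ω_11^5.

ω_11^5 = e^(-2πi·5/11)
= cos(-2π·5/11) + i·sin(-2π·5/11)
= cos(-10π/11) + i·sin(-10π/11)

ω_11^5 = cos(-10π/11) + i·sin(-10π/11) = -0.9595-0.2817i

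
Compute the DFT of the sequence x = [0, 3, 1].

X[k] = Σ(n=0 to 2) x[n] · ω_3^(nk)
where ω_3 = e^(-2πi/3)

Computing each X[k]:
X[0] = 4
X[1] = -2.0000-1.7321i
X[2] = -2.0000+1.7321i

X = [4, -2.0000-1.7321i, -2.0000+1.7321i]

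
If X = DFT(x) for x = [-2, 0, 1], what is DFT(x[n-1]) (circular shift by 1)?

Time shift by 1: X_shifted[k] = ω_3^(1k) · X[k]
Shifted x = [1, -2, 0]

DFT(x[n-1]) = [-1, 2.0000+1.7321i, 2.0000-1.7321i]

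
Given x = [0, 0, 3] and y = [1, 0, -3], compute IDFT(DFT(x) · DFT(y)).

(x ⊛ y)[n] = Σ(m=0 to 2) x[m] · y[(n-m) mod 3]

Computing each output sample:
(x ⊛ y)[0] = 0
(x ⊛ y)[1] = -9
(x ⊛ y)[2] = 3

x ⊛ y = [0, -9, 3]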